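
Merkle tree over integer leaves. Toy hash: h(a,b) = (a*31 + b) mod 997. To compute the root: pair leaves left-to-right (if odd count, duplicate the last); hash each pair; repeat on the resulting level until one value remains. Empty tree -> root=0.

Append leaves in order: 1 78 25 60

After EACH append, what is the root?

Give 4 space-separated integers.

After append 1 (leaves=[1]):
  L0: [1]
  root=1
After append 78 (leaves=[1, 78]):
  L0: [1, 78]
  L1: h(1,78)=(1*31+78)%997=109 -> [109]
  root=109
After append 25 (leaves=[1, 78, 25]):
  L0: [1, 78, 25]
  L1: h(1,78)=(1*31+78)%997=109 h(25,25)=(25*31+25)%997=800 -> [109, 800]
  L2: h(109,800)=(109*31+800)%997=191 -> [191]
  root=191
After append 60 (leaves=[1, 78, 25, 60]):
  L0: [1, 78, 25, 60]
  L1: h(1,78)=(1*31+78)%997=109 h(25,60)=(25*31+60)%997=835 -> [109, 835]
  L2: h(109,835)=(109*31+835)%997=226 -> [226]
  root=226

Answer: 1 109 191 226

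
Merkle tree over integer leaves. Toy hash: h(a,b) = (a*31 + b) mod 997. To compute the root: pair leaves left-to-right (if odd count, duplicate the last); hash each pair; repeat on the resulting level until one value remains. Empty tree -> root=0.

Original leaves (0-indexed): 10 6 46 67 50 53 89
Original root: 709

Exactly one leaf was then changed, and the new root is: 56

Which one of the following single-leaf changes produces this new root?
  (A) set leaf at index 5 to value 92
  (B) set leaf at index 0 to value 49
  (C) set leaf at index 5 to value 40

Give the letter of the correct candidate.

Original leaves: [10, 6, 46, 67, 50, 53, 89]
Target new root: 56
Try each candidate change and compute the resulting root:
Candidate A: set leaf[5] = 92 -> leaves = [10, 6, 46, 67, 50, 92, 89]
  L0: [10, 6, 46, 67, 50, 92, 89]
  L1: h(10,6)=(10*31+6)%997=316 h(46,67)=(46*31+67)%997=496 h(50,92)=(50*31+92)%997=645 h(89,89)=(89*31+89)%997=854 -> [316, 496, 645, 854]
  L2: h(316,496)=(316*31+496)%997=322 h(645,854)=(645*31+854)%997=909 -> [322, 909]
  L3: h(322,909)=(322*31+909)%997=921 -> [921]
  root = 921 != target 56
Candidate B: set leaf[0] = 49 -> leaves = [49, 6, 46, 67, 50, 53, 89]
  L0: [49, 6, 46, 67, 50, 53, 89]
  L1: h(49,6)=(49*31+6)%997=528 h(46,67)=(46*31+67)%997=496 h(50,53)=(50*31+53)%997=606 h(89,89)=(89*31+89)%997=854 -> [528, 496, 606, 854]
  L2: h(528,496)=(528*31+496)%997=912 h(606,854)=(606*31+854)%997=697 -> [912, 697]
  L3: h(912,697)=(912*31+697)%997=56 -> [56]
  root = 56 == target 56  ** MATCH **
Candidate C: set leaf[5] = 40 -> leaves = [10, 6, 46, 67, 50, 40, 89]
  L0: [10, 6, 46, 67, 50, 40, 89]
  L1: h(10,6)=(10*31+6)%997=316 h(46,67)=(46*31+67)%997=496 h(50,40)=(50*31+40)%997=593 h(89,89)=(89*31+89)%997=854 -> [316, 496, 593, 854]
  L2: h(316,496)=(316*31+496)%997=322 h(593,854)=(593*31+854)%997=294 -> [322, 294]
  L3: h(322,294)=(322*31+294)%997=306 -> [306]
  root = 306 != target 56
Candidate B produces the target root.

Answer: B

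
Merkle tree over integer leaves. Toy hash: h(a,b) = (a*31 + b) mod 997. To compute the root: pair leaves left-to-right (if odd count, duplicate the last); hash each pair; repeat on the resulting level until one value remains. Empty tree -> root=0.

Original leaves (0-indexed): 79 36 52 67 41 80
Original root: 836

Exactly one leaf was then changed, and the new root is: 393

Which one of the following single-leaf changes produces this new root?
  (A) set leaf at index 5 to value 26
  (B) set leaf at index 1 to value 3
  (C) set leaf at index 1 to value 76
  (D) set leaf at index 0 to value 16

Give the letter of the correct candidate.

Answer: C

Derivation:
Original leaves: [79, 36, 52, 67, 41, 80]
Target new root: 393
Try each candidate change and compute the resulting root:
Candidate A: set leaf[5] = 26 -> leaves = [79, 36, 52, 67, 41, 26]
  L0: [79, 36, 52, 67, 41, 26]
  L1: h(79,36)=(79*31+36)%997=491 h(52,67)=(52*31+67)%997=682 h(41,26)=(41*31+26)%997=300 -> [491, 682, 300]
  L2: h(491,682)=(491*31+682)%997=948 h(300,300)=(300*31+300)%997=627 -> [948, 627]
  L3: h(948,627)=(948*31+627)%997=105 -> [105]
  root = 105 != target 393
Candidate B: set leaf[1] = 3 -> leaves = [79, 3, 52, 67, 41, 80]
  L0: [79, 3, 52, 67, 41, 80]
  L1: h(79,3)=(79*31+3)%997=458 h(52,67)=(52*31+67)%997=682 h(41,80)=(41*31+80)%997=354 -> [458, 682, 354]
  L2: h(458,682)=(458*31+682)%997=922 h(354,354)=(354*31+354)%997=361 -> [922, 361]
  L3: h(922,361)=(922*31+361)%997=30 -> [30]
  root = 30 != target 393
Candidate C: set leaf[1] = 76 -> leaves = [79, 76, 52, 67, 41, 80]
  L0: [79, 76, 52, 67, 41, 80]
  L1: h(79,76)=(79*31+76)%997=531 h(52,67)=(52*31+67)%997=682 h(41,80)=(41*31+80)%997=354 -> [531, 682, 354]
  L2: h(531,682)=(531*31+682)%997=194 h(354,354)=(354*31+354)%997=361 -> [194, 361]
  L3: h(194,361)=(194*31+361)%997=393 -> [393]
  root = 393 == target 393  ** MATCH **
Candidate D: set leaf[0] = 16 -> leaves = [16, 36, 52, 67, 41, 80]
  L0: [16, 36, 52, 67, 41, 80]
  L1: h(16,36)=(16*31+36)%997=532 h(52,67)=(52*31+67)%997=682 h(41,80)=(41*31+80)%997=354 -> [532, 682, 354]
  L2: h(532,682)=(532*31+682)%997=225 h(354,354)=(354*31+354)%997=361 -> [225, 361]
  L3: h(225,361)=(225*31+361)%997=357 -> [357]
  root = 357 != target 393
Candidate C produces the target root.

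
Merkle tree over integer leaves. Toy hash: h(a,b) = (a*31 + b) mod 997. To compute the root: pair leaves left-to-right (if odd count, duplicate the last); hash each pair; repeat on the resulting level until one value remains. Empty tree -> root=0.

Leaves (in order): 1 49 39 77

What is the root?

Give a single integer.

L0: [1, 49, 39, 77]
L1: h(1,49)=(1*31+49)%997=80 h(39,77)=(39*31+77)%997=289 -> [80, 289]
L2: h(80,289)=(80*31+289)%997=775 -> [775]

Answer: 775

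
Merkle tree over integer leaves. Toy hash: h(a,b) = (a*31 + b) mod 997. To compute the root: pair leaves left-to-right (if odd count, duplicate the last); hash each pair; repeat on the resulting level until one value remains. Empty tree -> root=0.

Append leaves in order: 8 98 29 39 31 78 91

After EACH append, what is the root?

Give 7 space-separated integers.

Answer: 8 346 687 697 510 20 896

Derivation:
After append 8 (leaves=[8]):
  L0: [8]
  root=8
After append 98 (leaves=[8, 98]):
  L0: [8, 98]
  L1: h(8,98)=(8*31+98)%997=346 -> [346]
  root=346
After append 29 (leaves=[8, 98, 29]):
  L0: [8, 98, 29]
  L1: h(8,98)=(8*31+98)%997=346 h(29,29)=(29*31+29)%997=928 -> [346, 928]
  L2: h(346,928)=(346*31+928)%997=687 -> [687]
  root=687
After append 39 (leaves=[8, 98, 29, 39]):
  L0: [8, 98, 29, 39]
  L1: h(8,98)=(8*31+98)%997=346 h(29,39)=(29*31+39)%997=938 -> [346, 938]
  L2: h(346,938)=(346*31+938)%997=697 -> [697]
  root=697
After append 31 (leaves=[8, 98, 29, 39, 31]):
  L0: [8, 98, 29, 39, 31]
  L1: h(8,98)=(8*31+98)%997=346 h(29,39)=(29*31+39)%997=938 h(31,31)=(31*31+31)%997=992 -> [346, 938, 992]
  L2: h(346,938)=(346*31+938)%997=697 h(992,992)=(992*31+992)%997=837 -> [697, 837]
  L3: h(697,837)=(697*31+837)%997=510 -> [510]
  root=510
After append 78 (leaves=[8, 98, 29, 39, 31, 78]):
  L0: [8, 98, 29, 39, 31, 78]
  L1: h(8,98)=(8*31+98)%997=346 h(29,39)=(29*31+39)%997=938 h(31,78)=(31*31+78)%997=42 -> [346, 938, 42]
  L2: h(346,938)=(346*31+938)%997=697 h(42,42)=(42*31+42)%997=347 -> [697, 347]
  L3: h(697,347)=(697*31+347)%997=20 -> [20]
  root=20
After append 91 (leaves=[8, 98, 29, 39, 31, 78, 91]):
  L0: [8, 98, 29, 39, 31, 78, 91]
  L1: h(8,98)=(8*31+98)%997=346 h(29,39)=(29*31+39)%997=938 h(31,78)=(31*31+78)%997=42 h(91,91)=(91*31+91)%997=918 -> [346, 938, 42, 918]
  L2: h(346,938)=(346*31+938)%997=697 h(42,918)=(42*31+918)%997=226 -> [697, 226]
  L3: h(697,226)=(697*31+226)%997=896 -> [896]
  root=896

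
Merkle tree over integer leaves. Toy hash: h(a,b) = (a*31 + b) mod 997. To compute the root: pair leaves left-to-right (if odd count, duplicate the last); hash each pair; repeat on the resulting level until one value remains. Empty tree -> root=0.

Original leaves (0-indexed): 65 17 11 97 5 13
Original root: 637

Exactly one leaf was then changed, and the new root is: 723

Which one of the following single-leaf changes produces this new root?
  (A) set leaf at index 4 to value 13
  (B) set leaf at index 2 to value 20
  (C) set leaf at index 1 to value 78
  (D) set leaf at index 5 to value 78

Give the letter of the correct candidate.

Answer: D

Derivation:
Original leaves: [65, 17, 11, 97, 5, 13]
Target new root: 723
Try each candidate change and compute the resulting root:
Candidate A: set leaf[4] = 13 -> leaves = [65, 17, 11, 97, 13, 13]
  L0: [65, 17, 11, 97, 13, 13]
  L1: h(65,17)=(65*31+17)%997=38 h(11,97)=(11*31+97)%997=438 h(13,13)=(13*31+13)%997=416 -> [38, 438, 416]
  L2: h(38,438)=(38*31+438)%997=619 h(416,416)=(416*31+416)%997=351 -> [619, 351]
  L3: h(619,351)=(619*31+351)%997=597 -> [597]
  root = 597 != target 723
Candidate B: set leaf[2] = 20 -> leaves = [65, 17, 20, 97, 5, 13]
  L0: [65, 17, 20, 97, 5, 13]
  L1: h(65,17)=(65*31+17)%997=38 h(20,97)=(20*31+97)%997=717 h(5,13)=(5*31+13)%997=168 -> [38, 717, 168]
  L2: h(38,717)=(38*31+717)%997=898 h(168,168)=(168*31+168)%997=391 -> [898, 391]
  L3: h(898,391)=(898*31+391)%997=313 -> [313]
  root = 313 != target 723
Candidate C: set leaf[1] = 78 -> leaves = [65, 78, 11, 97, 5, 13]
  L0: [65, 78, 11, 97, 5, 13]
  L1: h(65,78)=(65*31+78)%997=99 h(11,97)=(11*31+97)%997=438 h(5,13)=(5*31+13)%997=168 -> [99, 438, 168]
  L2: h(99,438)=(99*31+438)%997=516 h(168,168)=(168*31+168)%997=391 -> [516, 391]
  L3: h(516,391)=(516*31+391)%997=435 -> [435]
  root = 435 != target 723
Candidate D: set leaf[5] = 78 -> leaves = [65, 17, 11, 97, 5, 78]
  L0: [65, 17, 11, 97, 5, 78]
  L1: h(65,17)=(65*31+17)%997=38 h(11,97)=(11*31+97)%997=438 h(5,78)=(5*31+78)%997=233 -> [38, 438, 233]
  L2: h(38,438)=(38*31+438)%997=619 h(233,233)=(233*31+233)%997=477 -> [619, 477]
  L3: h(619,477)=(619*31+477)%997=723 -> [723]
  root = 723 == target 723  ** MATCH **
Candidate D produces the target root.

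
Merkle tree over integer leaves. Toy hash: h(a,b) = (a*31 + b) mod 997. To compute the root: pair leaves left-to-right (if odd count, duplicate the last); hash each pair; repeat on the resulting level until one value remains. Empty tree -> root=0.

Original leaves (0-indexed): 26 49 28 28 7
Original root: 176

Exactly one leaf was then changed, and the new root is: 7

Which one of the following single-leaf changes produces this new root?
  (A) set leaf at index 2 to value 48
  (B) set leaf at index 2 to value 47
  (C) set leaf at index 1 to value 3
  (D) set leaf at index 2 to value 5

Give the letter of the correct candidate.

Answer: D

Derivation:
Original leaves: [26, 49, 28, 28, 7]
Target new root: 7
Try each candidate change and compute the resulting root:
Candidate A: set leaf[2] = 48 -> leaves = [26, 49, 48, 28, 7]
  L0: [26, 49, 48, 28, 7]
  L1: h(26,49)=(26*31+49)%997=855 h(48,28)=(48*31+28)%997=519 h(7,7)=(7*31+7)%997=224 -> [855, 519, 224]
  L2: h(855,519)=(855*31+519)%997=105 h(224,224)=(224*31+224)%997=189 -> [105, 189]
  L3: h(105,189)=(105*31+189)%997=453 -> [453]
  root = 453 != target 7
Candidate B: set leaf[2] = 47 -> leaves = [26, 49, 47, 28, 7]
  L0: [26, 49, 47, 28, 7]
  L1: h(26,49)=(26*31+49)%997=855 h(47,28)=(47*31+28)%997=488 h(7,7)=(7*31+7)%997=224 -> [855, 488, 224]
  L2: h(855,488)=(855*31+488)%997=74 h(224,224)=(224*31+224)%997=189 -> [74, 189]
  L3: h(74,189)=(74*31+189)%997=489 -> [489]
  root = 489 != target 7
Candidate C: set leaf[1] = 3 -> leaves = [26, 3, 28, 28, 7]
  L0: [26, 3, 28, 28, 7]
  L1: h(26,3)=(26*31+3)%997=809 h(28,28)=(28*31+28)%997=896 h(7,7)=(7*31+7)%997=224 -> [809, 896, 224]
  L2: h(809,896)=(809*31+896)%997=53 h(224,224)=(224*31+224)%997=189 -> [53, 189]
  L3: h(53,189)=(53*31+189)%997=835 -> [835]
  root = 835 != target 7
Candidate D: set leaf[2] = 5 -> leaves = [26, 49, 5, 28, 7]
  L0: [26, 49, 5, 28, 7]
  L1: h(26,49)=(26*31+49)%997=855 h(5,28)=(5*31+28)%997=183 h(7,7)=(7*31+7)%997=224 -> [855, 183, 224]
  L2: h(855,183)=(855*31+183)%997=766 h(224,224)=(224*31+224)%997=189 -> [766, 189]
  L3: h(766,189)=(766*31+189)%997=7 -> [7]
  root = 7 == target 7  ** MATCH **
Candidate D produces the target root.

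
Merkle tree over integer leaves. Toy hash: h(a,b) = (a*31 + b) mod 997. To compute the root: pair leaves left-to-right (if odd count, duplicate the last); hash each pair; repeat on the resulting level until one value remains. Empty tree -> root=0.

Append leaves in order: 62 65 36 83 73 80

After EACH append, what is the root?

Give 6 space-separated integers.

Answer: 62 990 935 982 509 733

Derivation:
After append 62 (leaves=[62]):
  L0: [62]
  root=62
After append 65 (leaves=[62, 65]):
  L0: [62, 65]
  L1: h(62,65)=(62*31+65)%997=990 -> [990]
  root=990
After append 36 (leaves=[62, 65, 36]):
  L0: [62, 65, 36]
  L1: h(62,65)=(62*31+65)%997=990 h(36,36)=(36*31+36)%997=155 -> [990, 155]
  L2: h(990,155)=(990*31+155)%997=935 -> [935]
  root=935
After append 83 (leaves=[62, 65, 36, 83]):
  L0: [62, 65, 36, 83]
  L1: h(62,65)=(62*31+65)%997=990 h(36,83)=(36*31+83)%997=202 -> [990, 202]
  L2: h(990,202)=(990*31+202)%997=982 -> [982]
  root=982
After append 73 (leaves=[62, 65, 36, 83, 73]):
  L0: [62, 65, 36, 83, 73]
  L1: h(62,65)=(62*31+65)%997=990 h(36,83)=(36*31+83)%997=202 h(73,73)=(73*31+73)%997=342 -> [990, 202, 342]
  L2: h(990,202)=(990*31+202)%997=982 h(342,342)=(342*31+342)%997=974 -> [982, 974]
  L3: h(982,974)=(982*31+974)%997=509 -> [509]
  root=509
After append 80 (leaves=[62, 65, 36, 83, 73, 80]):
  L0: [62, 65, 36, 83, 73, 80]
  L1: h(62,65)=(62*31+65)%997=990 h(36,83)=(36*31+83)%997=202 h(73,80)=(73*31+80)%997=349 -> [990, 202, 349]
  L2: h(990,202)=(990*31+202)%997=982 h(349,349)=(349*31+349)%997=201 -> [982, 201]
  L3: h(982,201)=(982*31+201)%997=733 -> [733]
  root=733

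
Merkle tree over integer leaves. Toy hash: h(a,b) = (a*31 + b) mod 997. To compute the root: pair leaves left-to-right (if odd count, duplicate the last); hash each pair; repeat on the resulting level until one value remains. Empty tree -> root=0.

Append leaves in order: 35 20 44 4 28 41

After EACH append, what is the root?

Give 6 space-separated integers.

After append 35 (leaves=[35]):
  L0: [35]
  root=35
After append 20 (leaves=[35, 20]):
  L0: [35, 20]
  L1: h(35,20)=(35*31+20)%997=108 -> [108]
  root=108
After append 44 (leaves=[35, 20, 44]):
  L0: [35, 20, 44]
  L1: h(35,20)=(35*31+20)%997=108 h(44,44)=(44*31+44)%997=411 -> [108, 411]
  L2: h(108,411)=(108*31+411)%997=768 -> [768]
  root=768
After append 4 (leaves=[35, 20, 44, 4]):
  L0: [35, 20, 44, 4]
  L1: h(35,20)=(35*31+20)%997=108 h(44,4)=(44*31+4)%997=371 -> [108, 371]
  L2: h(108,371)=(108*31+371)%997=728 -> [728]
  root=728
After append 28 (leaves=[35, 20, 44, 4, 28]):
  L0: [35, 20, 44, 4, 28]
  L1: h(35,20)=(35*31+20)%997=108 h(44,4)=(44*31+4)%997=371 h(28,28)=(28*31+28)%997=896 -> [108, 371, 896]
  L2: h(108,371)=(108*31+371)%997=728 h(896,896)=(896*31+896)%997=756 -> [728, 756]
  L3: h(728,756)=(728*31+756)%997=393 -> [393]
  root=393
After append 41 (leaves=[35, 20, 44, 4, 28, 41]):
  L0: [35, 20, 44, 4, 28, 41]
  L1: h(35,20)=(35*31+20)%997=108 h(44,4)=(44*31+4)%997=371 h(28,41)=(28*31+41)%997=909 -> [108, 371, 909]
  L2: h(108,371)=(108*31+371)%997=728 h(909,909)=(909*31+909)%997=175 -> [728, 175]
  L3: h(728,175)=(728*31+175)%997=809 -> [809]
  root=809

Answer: 35 108 768 728 393 809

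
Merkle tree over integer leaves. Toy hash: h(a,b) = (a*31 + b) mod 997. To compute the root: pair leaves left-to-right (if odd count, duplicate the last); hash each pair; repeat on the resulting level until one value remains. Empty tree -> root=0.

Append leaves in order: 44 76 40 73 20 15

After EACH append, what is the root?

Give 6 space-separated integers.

Answer: 44 443 58 91 370 210

Derivation:
After append 44 (leaves=[44]):
  L0: [44]
  root=44
After append 76 (leaves=[44, 76]):
  L0: [44, 76]
  L1: h(44,76)=(44*31+76)%997=443 -> [443]
  root=443
After append 40 (leaves=[44, 76, 40]):
  L0: [44, 76, 40]
  L1: h(44,76)=(44*31+76)%997=443 h(40,40)=(40*31+40)%997=283 -> [443, 283]
  L2: h(443,283)=(443*31+283)%997=58 -> [58]
  root=58
After append 73 (leaves=[44, 76, 40, 73]):
  L0: [44, 76, 40, 73]
  L1: h(44,76)=(44*31+76)%997=443 h(40,73)=(40*31+73)%997=316 -> [443, 316]
  L2: h(443,316)=(443*31+316)%997=91 -> [91]
  root=91
After append 20 (leaves=[44, 76, 40, 73, 20]):
  L0: [44, 76, 40, 73, 20]
  L1: h(44,76)=(44*31+76)%997=443 h(40,73)=(40*31+73)%997=316 h(20,20)=(20*31+20)%997=640 -> [443, 316, 640]
  L2: h(443,316)=(443*31+316)%997=91 h(640,640)=(640*31+640)%997=540 -> [91, 540]
  L3: h(91,540)=(91*31+540)%997=370 -> [370]
  root=370
After append 15 (leaves=[44, 76, 40, 73, 20, 15]):
  L0: [44, 76, 40, 73, 20, 15]
  L1: h(44,76)=(44*31+76)%997=443 h(40,73)=(40*31+73)%997=316 h(20,15)=(20*31+15)%997=635 -> [443, 316, 635]
  L2: h(443,316)=(443*31+316)%997=91 h(635,635)=(635*31+635)%997=380 -> [91, 380]
  L3: h(91,380)=(91*31+380)%997=210 -> [210]
  root=210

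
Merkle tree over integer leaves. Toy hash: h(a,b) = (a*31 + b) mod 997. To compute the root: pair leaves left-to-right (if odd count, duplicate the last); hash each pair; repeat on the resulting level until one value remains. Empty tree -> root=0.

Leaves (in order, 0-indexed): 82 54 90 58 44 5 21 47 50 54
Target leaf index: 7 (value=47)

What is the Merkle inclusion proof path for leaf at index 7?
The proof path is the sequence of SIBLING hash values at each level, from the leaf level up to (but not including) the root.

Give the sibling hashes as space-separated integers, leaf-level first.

L0 (leaves): [82, 54, 90, 58, 44, 5, 21, 47, 50, 54], target index=7
L1: h(82,54)=(82*31+54)%997=602 [pair 0] h(90,58)=(90*31+58)%997=854 [pair 1] h(44,5)=(44*31+5)%997=372 [pair 2] h(21,47)=(21*31+47)%997=698 [pair 3] h(50,54)=(50*31+54)%997=607 [pair 4] -> [602, 854, 372, 698, 607]
  Sibling for proof at L0: 21
L2: h(602,854)=(602*31+854)%997=573 [pair 0] h(372,698)=(372*31+698)%997=266 [pair 1] h(607,607)=(607*31+607)%997=481 [pair 2] -> [573, 266, 481]
  Sibling for proof at L1: 372
L3: h(573,266)=(573*31+266)%997=83 [pair 0] h(481,481)=(481*31+481)%997=437 [pair 1] -> [83, 437]
  Sibling for proof at L2: 573
L4: h(83,437)=(83*31+437)%997=19 [pair 0] -> [19]
  Sibling for proof at L3: 437
Root: 19
Proof path (sibling hashes from leaf to root): [21, 372, 573, 437]

Answer: 21 372 573 437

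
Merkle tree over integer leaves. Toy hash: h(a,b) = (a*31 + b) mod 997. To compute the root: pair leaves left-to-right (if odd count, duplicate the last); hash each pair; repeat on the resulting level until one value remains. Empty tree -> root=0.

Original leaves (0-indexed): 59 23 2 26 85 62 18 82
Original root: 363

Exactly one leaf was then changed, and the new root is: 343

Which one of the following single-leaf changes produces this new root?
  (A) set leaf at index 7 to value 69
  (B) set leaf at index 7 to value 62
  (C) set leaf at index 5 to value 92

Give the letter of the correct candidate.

Original leaves: [59, 23, 2, 26, 85, 62, 18, 82]
Target new root: 343
Try each candidate change and compute the resulting root:
Candidate A: set leaf[7] = 69 -> leaves = [59, 23, 2, 26, 85, 62, 18, 69]
  L0: [59, 23, 2, 26, 85, 62, 18, 69]
  L1: h(59,23)=(59*31+23)%997=855 h(2,26)=(2*31+26)%997=88 h(85,62)=(85*31+62)%997=703 h(18,69)=(18*31+69)%997=627 -> [855, 88, 703, 627]
  L2: h(855,88)=(855*31+88)%997=671 h(703,627)=(703*31+627)%997=486 -> [671, 486]
  L3: h(671,486)=(671*31+486)%997=350 -> [350]
  root = 350 != target 343
Candidate B: set leaf[7] = 62 -> leaves = [59, 23, 2, 26, 85, 62, 18, 62]
  L0: [59, 23, 2, 26, 85, 62, 18, 62]
  L1: h(59,23)=(59*31+23)%997=855 h(2,26)=(2*31+26)%997=88 h(85,62)=(85*31+62)%997=703 h(18,62)=(18*31+62)%997=620 -> [855, 88, 703, 620]
  L2: h(855,88)=(855*31+88)%997=671 h(703,620)=(703*31+620)%997=479 -> [671, 479]
  L3: h(671,479)=(671*31+479)%997=343 -> [343]
  root = 343 == target 343  ** MATCH **
Candidate C: set leaf[5] = 92 -> leaves = [59, 23, 2, 26, 85, 92, 18, 82]
  L0: [59, 23, 2, 26, 85, 92, 18, 82]
  L1: h(59,23)=(59*31+23)%997=855 h(2,26)=(2*31+26)%997=88 h(85,92)=(85*31+92)%997=733 h(18,82)=(18*31+82)%997=640 -> [855, 88, 733, 640]
  L2: h(855,88)=(855*31+88)%997=671 h(733,640)=(733*31+640)%997=432 -> [671, 432]
  L3: h(671,432)=(671*31+432)%997=296 -> [296]
  root = 296 != target 343
Candidate B produces the target root.

Answer: B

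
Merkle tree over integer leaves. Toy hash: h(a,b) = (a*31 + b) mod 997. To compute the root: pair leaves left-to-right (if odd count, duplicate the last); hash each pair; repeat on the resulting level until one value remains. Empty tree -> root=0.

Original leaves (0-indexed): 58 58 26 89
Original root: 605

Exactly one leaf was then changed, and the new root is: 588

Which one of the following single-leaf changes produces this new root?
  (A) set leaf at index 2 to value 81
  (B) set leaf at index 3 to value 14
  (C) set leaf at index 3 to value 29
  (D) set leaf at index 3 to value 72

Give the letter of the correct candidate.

Answer: D

Derivation:
Original leaves: [58, 58, 26, 89]
Target new root: 588
Try each candidate change and compute the resulting root:
Candidate A: set leaf[2] = 81 -> leaves = [58, 58, 81, 89]
  L0: [58, 58, 81, 89]
  L1: h(58,58)=(58*31+58)%997=859 h(81,89)=(81*31+89)%997=606 -> [859, 606]
  L2: h(859,606)=(859*31+606)%997=316 -> [316]
  root = 316 != target 588
Candidate B: set leaf[3] = 14 -> leaves = [58, 58, 26, 14]
  L0: [58, 58, 26, 14]
  L1: h(58,58)=(58*31+58)%997=859 h(26,14)=(26*31+14)%997=820 -> [859, 820]
  L2: h(859,820)=(859*31+820)%997=530 -> [530]
  root = 530 != target 588
Candidate C: set leaf[3] = 29 -> leaves = [58, 58, 26, 29]
  L0: [58, 58, 26, 29]
  L1: h(58,58)=(58*31+58)%997=859 h(26,29)=(26*31+29)%997=835 -> [859, 835]
  L2: h(859,835)=(859*31+835)%997=545 -> [545]
  root = 545 != target 588
Candidate D: set leaf[3] = 72 -> leaves = [58, 58, 26, 72]
  L0: [58, 58, 26, 72]
  L1: h(58,58)=(58*31+58)%997=859 h(26,72)=(26*31+72)%997=878 -> [859, 878]
  L2: h(859,878)=(859*31+878)%997=588 -> [588]
  root = 588 == target 588  ** MATCH **
Candidate D produces the target root.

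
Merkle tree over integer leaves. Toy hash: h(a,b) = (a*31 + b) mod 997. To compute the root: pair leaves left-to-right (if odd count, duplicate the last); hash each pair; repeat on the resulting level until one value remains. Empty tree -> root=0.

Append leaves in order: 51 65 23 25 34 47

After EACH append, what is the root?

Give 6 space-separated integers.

Answer: 51 649 915 917 432 848

Derivation:
After append 51 (leaves=[51]):
  L0: [51]
  root=51
After append 65 (leaves=[51, 65]):
  L0: [51, 65]
  L1: h(51,65)=(51*31+65)%997=649 -> [649]
  root=649
After append 23 (leaves=[51, 65, 23]):
  L0: [51, 65, 23]
  L1: h(51,65)=(51*31+65)%997=649 h(23,23)=(23*31+23)%997=736 -> [649, 736]
  L2: h(649,736)=(649*31+736)%997=915 -> [915]
  root=915
After append 25 (leaves=[51, 65, 23, 25]):
  L0: [51, 65, 23, 25]
  L1: h(51,65)=(51*31+65)%997=649 h(23,25)=(23*31+25)%997=738 -> [649, 738]
  L2: h(649,738)=(649*31+738)%997=917 -> [917]
  root=917
After append 34 (leaves=[51, 65, 23, 25, 34]):
  L0: [51, 65, 23, 25, 34]
  L1: h(51,65)=(51*31+65)%997=649 h(23,25)=(23*31+25)%997=738 h(34,34)=(34*31+34)%997=91 -> [649, 738, 91]
  L2: h(649,738)=(649*31+738)%997=917 h(91,91)=(91*31+91)%997=918 -> [917, 918]
  L3: h(917,918)=(917*31+918)%997=432 -> [432]
  root=432
After append 47 (leaves=[51, 65, 23, 25, 34, 47]):
  L0: [51, 65, 23, 25, 34, 47]
  L1: h(51,65)=(51*31+65)%997=649 h(23,25)=(23*31+25)%997=738 h(34,47)=(34*31+47)%997=104 -> [649, 738, 104]
  L2: h(649,738)=(649*31+738)%997=917 h(104,104)=(104*31+104)%997=337 -> [917, 337]
  L3: h(917,337)=(917*31+337)%997=848 -> [848]
  root=848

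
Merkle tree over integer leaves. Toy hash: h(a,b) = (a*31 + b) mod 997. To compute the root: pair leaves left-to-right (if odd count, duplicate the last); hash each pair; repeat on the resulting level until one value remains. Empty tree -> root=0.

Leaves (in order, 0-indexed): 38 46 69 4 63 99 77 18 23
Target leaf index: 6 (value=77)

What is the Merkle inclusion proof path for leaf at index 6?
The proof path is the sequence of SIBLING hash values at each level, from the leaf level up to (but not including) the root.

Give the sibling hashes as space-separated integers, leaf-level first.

L0 (leaves): [38, 46, 69, 4, 63, 99, 77, 18, 23], target index=6
L1: h(38,46)=(38*31+46)%997=227 [pair 0] h(69,4)=(69*31+4)%997=149 [pair 1] h(63,99)=(63*31+99)%997=58 [pair 2] h(77,18)=(77*31+18)%997=411 [pair 3] h(23,23)=(23*31+23)%997=736 [pair 4] -> [227, 149, 58, 411, 736]
  Sibling for proof at L0: 18
L2: h(227,149)=(227*31+149)%997=207 [pair 0] h(58,411)=(58*31+411)%997=215 [pair 1] h(736,736)=(736*31+736)%997=621 [pair 2] -> [207, 215, 621]
  Sibling for proof at L1: 58
L3: h(207,215)=(207*31+215)%997=650 [pair 0] h(621,621)=(621*31+621)%997=929 [pair 1] -> [650, 929]
  Sibling for proof at L2: 207
L4: h(650,929)=(650*31+929)%997=142 [pair 0] -> [142]
  Sibling for proof at L3: 929
Root: 142
Proof path (sibling hashes from leaf to root): [18, 58, 207, 929]

Answer: 18 58 207 929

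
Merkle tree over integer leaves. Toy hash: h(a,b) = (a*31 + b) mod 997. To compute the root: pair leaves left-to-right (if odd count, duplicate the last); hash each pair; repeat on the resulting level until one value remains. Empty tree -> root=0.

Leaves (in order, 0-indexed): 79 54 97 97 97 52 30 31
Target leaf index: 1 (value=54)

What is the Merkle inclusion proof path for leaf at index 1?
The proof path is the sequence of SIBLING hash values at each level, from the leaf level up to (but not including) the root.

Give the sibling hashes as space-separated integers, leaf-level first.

Answer: 79 113 78

Derivation:
L0 (leaves): [79, 54, 97, 97, 97, 52, 30, 31], target index=1
L1: h(79,54)=(79*31+54)%997=509 [pair 0] h(97,97)=(97*31+97)%997=113 [pair 1] h(97,52)=(97*31+52)%997=68 [pair 2] h(30,31)=(30*31+31)%997=961 [pair 3] -> [509, 113, 68, 961]
  Sibling for proof at L0: 79
L2: h(509,113)=(509*31+113)%997=937 [pair 0] h(68,961)=(68*31+961)%997=78 [pair 1] -> [937, 78]
  Sibling for proof at L1: 113
L3: h(937,78)=(937*31+78)%997=212 [pair 0] -> [212]
  Sibling for proof at L2: 78
Root: 212
Proof path (sibling hashes from leaf to root): [79, 113, 78]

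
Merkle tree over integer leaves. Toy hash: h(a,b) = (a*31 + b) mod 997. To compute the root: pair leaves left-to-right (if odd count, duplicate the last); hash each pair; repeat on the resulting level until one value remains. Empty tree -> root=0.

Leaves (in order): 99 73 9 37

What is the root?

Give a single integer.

Answer: 12

Derivation:
L0: [99, 73, 9, 37]
L1: h(99,73)=(99*31+73)%997=151 h(9,37)=(9*31+37)%997=316 -> [151, 316]
L2: h(151,316)=(151*31+316)%997=12 -> [12]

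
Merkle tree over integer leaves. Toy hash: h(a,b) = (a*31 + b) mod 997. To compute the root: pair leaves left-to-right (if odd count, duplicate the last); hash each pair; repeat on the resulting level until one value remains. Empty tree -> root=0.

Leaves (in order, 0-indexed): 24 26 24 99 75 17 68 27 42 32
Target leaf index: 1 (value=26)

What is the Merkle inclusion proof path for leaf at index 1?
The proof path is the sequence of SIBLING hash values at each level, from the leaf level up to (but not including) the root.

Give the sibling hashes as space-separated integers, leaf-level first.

L0 (leaves): [24, 26, 24, 99, 75, 17, 68, 27, 42, 32], target index=1
L1: h(24,26)=(24*31+26)%997=770 [pair 0] h(24,99)=(24*31+99)%997=843 [pair 1] h(75,17)=(75*31+17)%997=348 [pair 2] h(68,27)=(68*31+27)%997=141 [pair 3] h(42,32)=(42*31+32)%997=337 [pair 4] -> [770, 843, 348, 141, 337]
  Sibling for proof at L0: 24
L2: h(770,843)=(770*31+843)%997=785 [pair 0] h(348,141)=(348*31+141)%997=959 [pair 1] h(337,337)=(337*31+337)%997=814 [pair 2] -> [785, 959, 814]
  Sibling for proof at L1: 843
L3: h(785,959)=(785*31+959)%997=369 [pair 0] h(814,814)=(814*31+814)%997=126 [pair 1] -> [369, 126]
  Sibling for proof at L2: 959
L4: h(369,126)=(369*31+126)%997=598 [pair 0] -> [598]
  Sibling for proof at L3: 126
Root: 598
Proof path (sibling hashes from leaf to root): [24, 843, 959, 126]

Answer: 24 843 959 126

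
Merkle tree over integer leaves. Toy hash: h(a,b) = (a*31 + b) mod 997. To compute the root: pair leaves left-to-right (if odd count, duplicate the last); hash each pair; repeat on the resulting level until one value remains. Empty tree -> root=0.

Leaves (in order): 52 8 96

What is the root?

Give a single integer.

L0: [52, 8, 96]
L1: h(52,8)=(52*31+8)%997=623 h(96,96)=(96*31+96)%997=81 -> [623, 81]
L2: h(623,81)=(623*31+81)%997=451 -> [451]

Answer: 451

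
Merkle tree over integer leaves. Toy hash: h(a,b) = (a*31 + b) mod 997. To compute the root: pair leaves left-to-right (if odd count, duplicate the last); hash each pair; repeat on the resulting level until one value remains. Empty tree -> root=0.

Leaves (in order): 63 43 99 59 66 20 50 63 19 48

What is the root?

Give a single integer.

L0: [63, 43, 99, 59, 66, 20, 50, 63, 19, 48]
L1: h(63,43)=(63*31+43)%997=2 h(99,59)=(99*31+59)%997=137 h(66,20)=(66*31+20)%997=72 h(50,63)=(50*31+63)%997=616 h(19,48)=(19*31+48)%997=637 -> [2, 137, 72, 616, 637]
L2: h(2,137)=(2*31+137)%997=199 h(72,616)=(72*31+616)%997=854 h(637,637)=(637*31+637)%997=444 -> [199, 854, 444]
L3: h(199,854)=(199*31+854)%997=44 h(444,444)=(444*31+444)%997=250 -> [44, 250]
L4: h(44,250)=(44*31+250)%997=617 -> [617]

Answer: 617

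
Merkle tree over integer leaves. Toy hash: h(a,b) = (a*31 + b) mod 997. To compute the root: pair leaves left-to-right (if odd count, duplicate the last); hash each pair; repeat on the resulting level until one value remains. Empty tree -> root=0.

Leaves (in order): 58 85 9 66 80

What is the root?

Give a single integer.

L0: [58, 85, 9, 66, 80]
L1: h(58,85)=(58*31+85)%997=886 h(9,66)=(9*31+66)%997=345 h(80,80)=(80*31+80)%997=566 -> [886, 345, 566]
L2: h(886,345)=(886*31+345)%997=892 h(566,566)=(566*31+566)%997=166 -> [892, 166]
L3: h(892,166)=(892*31+166)%997=899 -> [899]

Answer: 899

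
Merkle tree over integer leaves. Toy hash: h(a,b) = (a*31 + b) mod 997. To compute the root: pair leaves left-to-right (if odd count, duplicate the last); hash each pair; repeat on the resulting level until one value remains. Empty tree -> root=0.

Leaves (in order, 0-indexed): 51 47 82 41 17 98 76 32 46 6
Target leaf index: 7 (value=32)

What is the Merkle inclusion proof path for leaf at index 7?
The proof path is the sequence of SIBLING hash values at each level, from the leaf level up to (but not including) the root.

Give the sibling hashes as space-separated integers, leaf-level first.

Answer: 76 625 210 778

Derivation:
L0 (leaves): [51, 47, 82, 41, 17, 98, 76, 32, 46, 6], target index=7
L1: h(51,47)=(51*31+47)%997=631 [pair 0] h(82,41)=(82*31+41)%997=589 [pair 1] h(17,98)=(17*31+98)%997=625 [pair 2] h(76,32)=(76*31+32)%997=394 [pair 3] h(46,6)=(46*31+6)%997=435 [pair 4] -> [631, 589, 625, 394, 435]
  Sibling for proof at L0: 76
L2: h(631,589)=(631*31+589)%997=210 [pair 0] h(625,394)=(625*31+394)%997=826 [pair 1] h(435,435)=(435*31+435)%997=959 [pair 2] -> [210, 826, 959]
  Sibling for proof at L1: 625
L3: h(210,826)=(210*31+826)%997=357 [pair 0] h(959,959)=(959*31+959)%997=778 [pair 1] -> [357, 778]
  Sibling for proof at L2: 210
L4: h(357,778)=(357*31+778)%997=878 [pair 0] -> [878]
  Sibling for proof at L3: 778
Root: 878
Proof path (sibling hashes from leaf to root): [76, 625, 210, 778]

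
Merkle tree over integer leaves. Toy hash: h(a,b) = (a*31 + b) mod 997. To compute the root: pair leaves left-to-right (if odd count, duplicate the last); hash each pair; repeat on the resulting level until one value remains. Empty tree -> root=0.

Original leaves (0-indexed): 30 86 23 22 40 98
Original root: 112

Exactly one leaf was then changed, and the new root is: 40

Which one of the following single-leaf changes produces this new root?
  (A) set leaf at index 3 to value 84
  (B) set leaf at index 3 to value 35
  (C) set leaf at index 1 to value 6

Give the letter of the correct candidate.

Answer: A

Derivation:
Original leaves: [30, 86, 23, 22, 40, 98]
Target new root: 40
Try each candidate change and compute the resulting root:
Candidate A: set leaf[3] = 84 -> leaves = [30, 86, 23, 84, 40, 98]
  L0: [30, 86, 23, 84, 40, 98]
  L1: h(30,86)=(30*31+86)%997=19 h(23,84)=(23*31+84)%997=797 h(40,98)=(40*31+98)%997=341 -> [19, 797, 341]
  L2: h(19,797)=(19*31+797)%997=389 h(341,341)=(341*31+341)%997=942 -> [389, 942]
  L3: h(389,942)=(389*31+942)%997=40 -> [40]
  root = 40 == target 40  ** MATCH **
Candidate B: set leaf[3] = 35 -> leaves = [30, 86, 23, 35, 40, 98]
  L0: [30, 86, 23, 35, 40, 98]
  L1: h(30,86)=(30*31+86)%997=19 h(23,35)=(23*31+35)%997=748 h(40,98)=(40*31+98)%997=341 -> [19, 748, 341]
  L2: h(19,748)=(19*31+748)%997=340 h(341,341)=(341*31+341)%997=942 -> [340, 942]
  L3: h(340,942)=(340*31+942)%997=515 -> [515]
  root = 515 != target 40
Candidate C: set leaf[1] = 6 -> leaves = [30, 6, 23, 22, 40, 98]
  L0: [30, 6, 23, 22, 40, 98]
  L1: h(30,6)=(30*31+6)%997=936 h(23,22)=(23*31+22)%997=735 h(40,98)=(40*31+98)%997=341 -> [936, 735, 341]
  L2: h(936,735)=(936*31+735)%997=838 h(341,341)=(341*31+341)%997=942 -> [838, 942]
  L3: h(838,942)=(838*31+942)%997=1 -> [1]
  root = 1 != target 40
Candidate A produces the target root.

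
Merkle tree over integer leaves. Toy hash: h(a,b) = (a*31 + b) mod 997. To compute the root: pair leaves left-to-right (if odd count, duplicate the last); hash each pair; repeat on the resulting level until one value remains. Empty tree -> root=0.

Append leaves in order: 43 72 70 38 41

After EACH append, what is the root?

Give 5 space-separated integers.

Answer: 43 408 930 898 32

Derivation:
After append 43 (leaves=[43]):
  L0: [43]
  root=43
After append 72 (leaves=[43, 72]):
  L0: [43, 72]
  L1: h(43,72)=(43*31+72)%997=408 -> [408]
  root=408
After append 70 (leaves=[43, 72, 70]):
  L0: [43, 72, 70]
  L1: h(43,72)=(43*31+72)%997=408 h(70,70)=(70*31+70)%997=246 -> [408, 246]
  L2: h(408,246)=(408*31+246)%997=930 -> [930]
  root=930
After append 38 (leaves=[43, 72, 70, 38]):
  L0: [43, 72, 70, 38]
  L1: h(43,72)=(43*31+72)%997=408 h(70,38)=(70*31+38)%997=214 -> [408, 214]
  L2: h(408,214)=(408*31+214)%997=898 -> [898]
  root=898
After append 41 (leaves=[43, 72, 70, 38, 41]):
  L0: [43, 72, 70, 38, 41]
  L1: h(43,72)=(43*31+72)%997=408 h(70,38)=(70*31+38)%997=214 h(41,41)=(41*31+41)%997=315 -> [408, 214, 315]
  L2: h(408,214)=(408*31+214)%997=898 h(315,315)=(315*31+315)%997=110 -> [898, 110]
  L3: h(898,110)=(898*31+110)%997=32 -> [32]
  root=32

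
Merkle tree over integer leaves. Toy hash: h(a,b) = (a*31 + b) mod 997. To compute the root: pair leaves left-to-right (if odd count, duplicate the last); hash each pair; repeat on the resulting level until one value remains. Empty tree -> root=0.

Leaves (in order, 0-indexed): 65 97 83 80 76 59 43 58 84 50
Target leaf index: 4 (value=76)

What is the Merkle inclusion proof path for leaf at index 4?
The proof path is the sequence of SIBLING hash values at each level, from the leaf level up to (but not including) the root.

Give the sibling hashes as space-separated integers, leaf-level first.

L0 (leaves): [65, 97, 83, 80, 76, 59, 43, 58, 84, 50], target index=4
L1: h(65,97)=(65*31+97)%997=118 [pair 0] h(83,80)=(83*31+80)%997=659 [pair 1] h(76,59)=(76*31+59)%997=421 [pair 2] h(43,58)=(43*31+58)%997=394 [pair 3] h(84,50)=(84*31+50)%997=660 [pair 4] -> [118, 659, 421, 394, 660]
  Sibling for proof at L0: 59
L2: h(118,659)=(118*31+659)%997=329 [pair 0] h(421,394)=(421*31+394)%997=484 [pair 1] h(660,660)=(660*31+660)%997=183 [pair 2] -> [329, 484, 183]
  Sibling for proof at L1: 394
L3: h(329,484)=(329*31+484)%997=713 [pair 0] h(183,183)=(183*31+183)%997=871 [pair 1] -> [713, 871]
  Sibling for proof at L2: 329
L4: h(713,871)=(713*31+871)%997=43 [pair 0] -> [43]
  Sibling for proof at L3: 871
Root: 43
Proof path (sibling hashes from leaf to root): [59, 394, 329, 871]

Answer: 59 394 329 871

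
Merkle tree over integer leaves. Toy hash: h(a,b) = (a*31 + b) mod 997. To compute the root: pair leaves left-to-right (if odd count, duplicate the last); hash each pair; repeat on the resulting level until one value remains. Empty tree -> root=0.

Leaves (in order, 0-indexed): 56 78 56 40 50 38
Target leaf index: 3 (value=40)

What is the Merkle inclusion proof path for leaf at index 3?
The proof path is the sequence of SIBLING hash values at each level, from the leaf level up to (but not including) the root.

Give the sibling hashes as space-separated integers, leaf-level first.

Answer: 56 817 966

Derivation:
L0 (leaves): [56, 78, 56, 40, 50, 38], target index=3
L1: h(56,78)=(56*31+78)%997=817 [pair 0] h(56,40)=(56*31+40)%997=779 [pair 1] h(50,38)=(50*31+38)%997=591 [pair 2] -> [817, 779, 591]
  Sibling for proof at L0: 56
L2: h(817,779)=(817*31+779)%997=184 [pair 0] h(591,591)=(591*31+591)%997=966 [pair 1] -> [184, 966]
  Sibling for proof at L1: 817
L3: h(184,966)=(184*31+966)%997=688 [pair 0] -> [688]
  Sibling for proof at L2: 966
Root: 688
Proof path (sibling hashes from leaf to root): [56, 817, 966]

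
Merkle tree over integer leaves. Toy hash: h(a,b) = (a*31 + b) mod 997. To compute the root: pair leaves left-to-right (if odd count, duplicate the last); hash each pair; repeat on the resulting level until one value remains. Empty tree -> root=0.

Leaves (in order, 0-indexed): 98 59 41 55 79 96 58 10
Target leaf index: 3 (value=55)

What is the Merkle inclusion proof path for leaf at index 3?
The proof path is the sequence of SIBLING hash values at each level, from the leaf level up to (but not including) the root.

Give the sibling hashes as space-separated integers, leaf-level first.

Answer: 41 106 943

Derivation:
L0 (leaves): [98, 59, 41, 55, 79, 96, 58, 10], target index=3
L1: h(98,59)=(98*31+59)%997=106 [pair 0] h(41,55)=(41*31+55)%997=329 [pair 1] h(79,96)=(79*31+96)%997=551 [pair 2] h(58,10)=(58*31+10)%997=811 [pair 3] -> [106, 329, 551, 811]
  Sibling for proof at L0: 41
L2: h(106,329)=(106*31+329)%997=624 [pair 0] h(551,811)=(551*31+811)%997=943 [pair 1] -> [624, 943]
  Sibling for proof at L1: 106
L3: h(624,943)=(624*31+943)%997=347 [pair 0] -> [347]
  Sibling for proof at L2: 943
Root: 347
Proof path (sibling hashes from leaf to root): [41, 106, 943]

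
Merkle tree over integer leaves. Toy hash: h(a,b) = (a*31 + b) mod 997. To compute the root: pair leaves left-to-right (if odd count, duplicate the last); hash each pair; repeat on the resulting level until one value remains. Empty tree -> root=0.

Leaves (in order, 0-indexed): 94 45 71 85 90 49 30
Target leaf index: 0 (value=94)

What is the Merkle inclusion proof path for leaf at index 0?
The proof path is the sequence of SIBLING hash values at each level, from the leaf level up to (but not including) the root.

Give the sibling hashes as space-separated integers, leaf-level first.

L0 (leaves): [94, 45, 71, 85, 90, 49, 30], target index=0
L1: h(94,45)=(94*31+45)%997=965 [pair 0] h(71,85)=(71*31+85)%997=292 [pair 1] h(90,49)=(90*31+49)%997=845 [pair 2] h(30,30)=(30*31+30)%997=960 [pair 3] -> [965, 292, 845, 960]
  Sibling for proof at L0: 45
L2: h(965,292)=(965*31+292)%997=297 [pair 0] h(845,960)=(845*31+960)%997=236 [pair 1] -> [297, 236]
  Sibling for proof at L1: 292
L3: h(297,236)=(297*31+236)%997=470 [pair 0] -> [470]
  Sibling for proof at L2: 236
Root: 470
Proof path (sibling hashes from leaf to root): [45, 292, 236]

Answer: 45 292 236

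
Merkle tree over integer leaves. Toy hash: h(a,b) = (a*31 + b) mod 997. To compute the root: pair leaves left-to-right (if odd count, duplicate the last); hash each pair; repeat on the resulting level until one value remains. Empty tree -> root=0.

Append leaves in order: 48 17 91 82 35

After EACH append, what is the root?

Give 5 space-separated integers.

Answer: 48 508 714 705 866

Derivation:
After append 48 (leaves=[48]):
  L0: [48]
  root=48
After append 17 (leaves=[48, 17]):
  L0: [48, 17]
  L1: h(48,17)=(48*31+17)%997=508 -> [508]
  root=508
After append 91 (leaves=[48, 17, 91]):
  L0: [48, 17, 91]
  L1: h(48,17)=(48*31+17)%997=508 h(91,91)=(91*31+91)%997=918 -> [508, 918]
  L2: h(508,918)=(508*31+918)%997=714 -> [714]
  root=714
After append 82 (leaves=[48, 17, 91, 82]):
  L0: [48, 17, 91, 82]
  L1: h(48,17)=(48*31+17)%997=508 h(91,82)=(91*31+82)%997=909 -> [508, 909]
  L2: h(508,909)=(508*31+909)%997=705 -> [705]
  root=705
After append 35 (leaves=[48, 17, 91, 82, 35]):
  L0: [48, 17, 91, 82, 35]
  L1: h(48,17)=(48*31+17)%997=508 h(91,82)=(91*31+82)%997=909 h(35,35)=(35*31+35)%997=123 -> [508, 909, 123]
  L2: h(508,909)=(508*31+909)%997=705 h(123,123)=(123*31+123)%997=945 -> [705, 945]
  L3: h(705,945)=(705*31+945)%997=866 -> [866]
  root=866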